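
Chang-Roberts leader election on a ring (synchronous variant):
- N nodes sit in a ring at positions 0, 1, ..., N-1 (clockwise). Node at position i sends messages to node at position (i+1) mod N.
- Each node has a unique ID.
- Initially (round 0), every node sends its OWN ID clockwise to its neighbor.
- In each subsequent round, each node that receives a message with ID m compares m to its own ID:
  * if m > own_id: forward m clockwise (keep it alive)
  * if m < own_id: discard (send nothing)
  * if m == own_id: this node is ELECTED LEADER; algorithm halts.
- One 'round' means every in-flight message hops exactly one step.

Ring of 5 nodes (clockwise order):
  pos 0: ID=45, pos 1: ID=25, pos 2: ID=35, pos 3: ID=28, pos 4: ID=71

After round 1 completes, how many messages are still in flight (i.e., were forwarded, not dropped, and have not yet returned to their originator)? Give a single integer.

Answer: 3

Derivation:
Round 1: pos1(id25) recv 45: fwd; pos2(id35) recv 25: drop; pos3(id28) recv 35: fwd; pos4(id71) recv 28: drop; pos0(id45) recv 71: fwd
After round 1: 3 messages still in flight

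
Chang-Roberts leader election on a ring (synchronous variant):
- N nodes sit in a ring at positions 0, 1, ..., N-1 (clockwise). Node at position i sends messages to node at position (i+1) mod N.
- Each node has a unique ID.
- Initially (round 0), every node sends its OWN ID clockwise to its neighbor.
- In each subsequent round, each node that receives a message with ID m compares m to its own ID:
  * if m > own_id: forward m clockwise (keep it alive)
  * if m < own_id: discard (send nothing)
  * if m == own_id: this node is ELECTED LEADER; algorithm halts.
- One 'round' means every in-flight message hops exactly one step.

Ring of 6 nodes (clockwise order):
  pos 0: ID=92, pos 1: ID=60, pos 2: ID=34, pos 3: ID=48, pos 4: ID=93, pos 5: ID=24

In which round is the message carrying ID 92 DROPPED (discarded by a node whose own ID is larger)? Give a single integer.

Answer: 4

Derivation:
Round 1: pos1(id60) recv 92: fwd; pos2(id34) recv 60: fwd; pos3(id48) recv 34: drop; pos4(id93) recv 48: drop; pos5(id24) recv 93: fwd; pos0(id92) recv 24: drop
Round 2: pos2(id34) recv 92: fwd; pos3(id48) recv 60: fwd; pos0(id92) recv 93: fwd
Round 3: pos3(id48) recv 92: fwd; pos4(id93) recv 60: drop; pos1(id60) recv 93: fwd
Round 4: pos4(id93) recv 92: drop; pos2(id34) recv 93: fwd
Round 5: pos3(id48) recv 93: fwd
Round 6: pos4(id93) recv 93: ELECTED
Message ID 92 originates at pos 0; dropped at pos 4 in round 4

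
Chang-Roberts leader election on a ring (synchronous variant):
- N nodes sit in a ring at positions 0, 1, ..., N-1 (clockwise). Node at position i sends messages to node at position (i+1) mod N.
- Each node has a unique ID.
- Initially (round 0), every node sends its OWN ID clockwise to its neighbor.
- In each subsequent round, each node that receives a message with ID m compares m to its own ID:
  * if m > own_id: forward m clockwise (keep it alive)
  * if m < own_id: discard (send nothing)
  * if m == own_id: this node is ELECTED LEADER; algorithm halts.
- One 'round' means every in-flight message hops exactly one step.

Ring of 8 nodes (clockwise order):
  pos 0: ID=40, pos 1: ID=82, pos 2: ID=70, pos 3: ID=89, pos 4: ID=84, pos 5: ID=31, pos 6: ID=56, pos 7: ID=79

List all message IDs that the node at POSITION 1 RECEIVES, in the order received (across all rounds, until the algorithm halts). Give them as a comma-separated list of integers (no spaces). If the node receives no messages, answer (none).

Round 1: pos1(id82) recv 40: drop; pos2(id70) recv 82: fwd; pos3(id89) recv 70: drop; pos4(id84) recv 89: fwd; pos5(id31) recv 84: fwd; pos6(id56) recv 31: drop; pos7(id79) recv 56: drop; pos0(id40) recv 79: fwd
Round 2: pos3(id89) recv 82: drop; pos5(id31) recv 89: fwd; pos6(id56) recv 84: fwd; pos1(id82) recv 79: drop
Round 3: pos6(id56) recv 89: fwd; pos7(id79) recv 84: fwd
Round 4: pos7(id79) recv 89: fwd; pos0(id40) recv 84: fwd
Round 5: pos0(id40) recv 89: fwd; pos1(id82) recv 84: fwd
Round 6: pos1(id82) recv 89: fwd; pos2(id70) recv 84: fwd
Round 7: pos2(id70) recv 89: fwd; pos3(id89) recv 84: drop
Round 8: pos3(id89) recv 89: ELECTED

Answer: 40,79,84,89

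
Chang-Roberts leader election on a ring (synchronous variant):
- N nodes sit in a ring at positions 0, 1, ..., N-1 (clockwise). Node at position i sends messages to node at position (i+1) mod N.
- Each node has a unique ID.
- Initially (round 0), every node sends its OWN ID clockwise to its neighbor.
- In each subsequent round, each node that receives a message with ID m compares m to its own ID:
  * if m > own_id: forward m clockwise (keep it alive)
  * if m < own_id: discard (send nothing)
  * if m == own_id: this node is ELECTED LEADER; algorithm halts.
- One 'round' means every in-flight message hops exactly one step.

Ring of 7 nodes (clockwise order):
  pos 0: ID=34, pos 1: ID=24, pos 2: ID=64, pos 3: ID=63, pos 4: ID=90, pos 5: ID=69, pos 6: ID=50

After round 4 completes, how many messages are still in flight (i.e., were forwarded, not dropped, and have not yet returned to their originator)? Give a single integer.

Answer: 2

Derivation:
Round 1: pos1(id24) recv 34: fwd; pos2(id64) recv 24: drop; pos3(id63) recv 64: fwd; pos4(id90) recv 63: drop; pos5(id69) recv 90: fwd; pos6(id50) recv 69: fwd; pos0(id34) recv 50: fwd
Round 2: pos2(id64) recv 34: drop; pos4(id90) recv 64: drop; pos6(id50) recv 90: fwd; pos0(id34) recv 69: fwd; pos1(id24) recv 50: fwd
Round 3: pos0(id34) recv 90: fwd; pos1(id24) recv 69: fwd; pos2(id64) recv 50: drop
Round 4: pos1(id24) recv 90: fwd; pos2(id64) recv 69: fwd
After round 4: 2 messages still in flight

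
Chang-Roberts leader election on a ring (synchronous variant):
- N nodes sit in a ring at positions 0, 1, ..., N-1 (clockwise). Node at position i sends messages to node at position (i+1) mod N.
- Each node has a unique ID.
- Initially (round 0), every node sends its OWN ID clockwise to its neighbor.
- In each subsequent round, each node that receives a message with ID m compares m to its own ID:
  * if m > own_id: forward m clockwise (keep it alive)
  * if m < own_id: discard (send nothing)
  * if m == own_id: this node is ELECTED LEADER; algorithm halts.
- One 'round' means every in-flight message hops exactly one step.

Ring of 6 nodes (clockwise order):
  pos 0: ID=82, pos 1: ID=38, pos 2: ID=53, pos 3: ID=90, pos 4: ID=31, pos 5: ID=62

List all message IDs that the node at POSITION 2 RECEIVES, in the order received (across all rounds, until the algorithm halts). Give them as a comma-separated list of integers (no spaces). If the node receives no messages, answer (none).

Round 1: pos1(id38) recv 82: fwd; pos2(id53) recv 38: drop; pos3(id90) recv 53: drop; pos4(id31) recv 90: fwd; pos5(id62) recv 31: drop; pos0(id82) recv 62: drop
Round 2: pos2(id53) recv 82: fwd; pos5(id62) recv 90: fwd
Round 3: pos3(id90) recv 82: drop; pos0(id82) recv 90: fwd
Round 4: pos1(id38) recv 90: fwd
Round 5: pos2(id53) recv 90: fwd
Round 6: pos3(id90) recv 90: ELECTED

Answer: 38,82,90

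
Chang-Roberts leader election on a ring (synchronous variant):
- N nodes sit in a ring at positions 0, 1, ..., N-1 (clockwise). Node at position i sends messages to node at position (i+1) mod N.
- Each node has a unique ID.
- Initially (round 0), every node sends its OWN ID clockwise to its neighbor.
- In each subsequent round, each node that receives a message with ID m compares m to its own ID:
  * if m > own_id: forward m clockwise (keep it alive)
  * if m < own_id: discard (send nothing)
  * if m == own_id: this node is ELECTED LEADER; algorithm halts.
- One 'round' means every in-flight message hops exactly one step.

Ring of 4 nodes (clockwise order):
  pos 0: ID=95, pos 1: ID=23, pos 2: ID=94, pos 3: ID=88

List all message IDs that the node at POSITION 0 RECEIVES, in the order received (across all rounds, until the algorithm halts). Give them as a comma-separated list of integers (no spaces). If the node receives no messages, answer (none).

Round 1: pos1(id23) recv 95: fwd; pos2(id94) recv 23: drop; pos3(id88) recv 94: fwd; pos0(id95) recv 88: drop
Round 2: pos2(id94) recv 95: fwd; pos0(id95) recv 94: drop
Round 3: pos3(id88) recv 95: fwd
Round 4: pos0(id95) recv 95: ELECTED

Answer: 88,94,95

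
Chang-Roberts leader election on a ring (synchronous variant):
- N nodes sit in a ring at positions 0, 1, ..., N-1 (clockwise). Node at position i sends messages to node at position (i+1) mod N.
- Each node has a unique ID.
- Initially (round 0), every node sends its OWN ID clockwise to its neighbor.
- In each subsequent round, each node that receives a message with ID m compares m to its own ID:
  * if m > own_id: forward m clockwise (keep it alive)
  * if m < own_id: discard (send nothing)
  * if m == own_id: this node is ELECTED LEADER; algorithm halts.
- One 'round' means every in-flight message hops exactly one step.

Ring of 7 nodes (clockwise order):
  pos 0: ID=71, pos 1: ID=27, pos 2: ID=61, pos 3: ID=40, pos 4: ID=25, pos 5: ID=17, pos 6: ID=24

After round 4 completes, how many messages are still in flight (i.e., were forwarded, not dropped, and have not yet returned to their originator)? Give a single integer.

Round 1: pos1(id27) recv 71: fwd; pos2(id61) recv 27: drop; pos3(id40) recv 61: fwd; pos4(id25) recv 40: fwd; pos5(id17) recv 25: fwd; pos6(id24) recv 17: drop; pos0(id71) recv 24: drop
Round 2: pos2(id61) recv 71: fwd; pos4(id25) recv 61: fwd; pos5(id17) recv 40: fwd; pos6(id24) recv 25: fwd
Round 3: pos3(id40) recv 71: fwd; pos5(id17) recv 61: fwd; pos6(id24) recv 40: fwd; pos0(id71) recv 25: drop
Round 4: pos4(id25) recv 71: fwd; pos6(id24) recv 61: fwd; pos0(id71) recv 40: drop
After round 4: 2 messages still in flight

Answer: 2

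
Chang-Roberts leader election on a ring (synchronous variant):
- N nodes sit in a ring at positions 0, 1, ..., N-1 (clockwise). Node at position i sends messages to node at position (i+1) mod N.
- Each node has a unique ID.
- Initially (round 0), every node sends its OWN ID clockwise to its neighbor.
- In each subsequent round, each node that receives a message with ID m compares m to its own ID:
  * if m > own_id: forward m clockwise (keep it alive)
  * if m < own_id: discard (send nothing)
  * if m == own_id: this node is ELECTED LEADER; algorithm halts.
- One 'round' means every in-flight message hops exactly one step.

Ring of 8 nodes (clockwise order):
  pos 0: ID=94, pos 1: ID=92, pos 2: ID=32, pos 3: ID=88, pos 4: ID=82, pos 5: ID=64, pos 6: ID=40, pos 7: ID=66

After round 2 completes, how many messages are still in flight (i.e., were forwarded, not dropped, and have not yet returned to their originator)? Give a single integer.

Answer: 4

Derivation:
Round 1: pos1(id92) recv 94: fwd; pos2(id32) recv 92: fwd; pos3(id88) recv 32: drop; pos4(id82) recv 88: fwd; pos5(id64) recv 82: fwd; pos6(id40) recv 64: fwd; pos7(id66) recv 40: drop; pos0(id94) recv 66: drop
Round 2: pos2(id32) recv 94: fwd; pos3(id88) recv 92: fwd; pos5(id64) recv 88: fwd; pos6(id40) recv 82: fwd; pos7(id66) recv 64: drop
After round 2: 4 messages still in flight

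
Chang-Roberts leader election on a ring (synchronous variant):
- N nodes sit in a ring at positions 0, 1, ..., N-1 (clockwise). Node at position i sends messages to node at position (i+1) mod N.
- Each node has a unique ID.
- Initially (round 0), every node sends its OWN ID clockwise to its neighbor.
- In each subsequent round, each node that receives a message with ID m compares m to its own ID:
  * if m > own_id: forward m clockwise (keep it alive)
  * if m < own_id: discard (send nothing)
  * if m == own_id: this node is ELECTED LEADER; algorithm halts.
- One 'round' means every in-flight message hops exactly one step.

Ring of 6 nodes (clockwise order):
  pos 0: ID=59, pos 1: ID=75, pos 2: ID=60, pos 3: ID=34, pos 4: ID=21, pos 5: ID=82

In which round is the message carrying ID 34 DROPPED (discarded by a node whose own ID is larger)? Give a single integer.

Answer: 2

Derivation:
Round 1: pos1(id75) recv 59: drop; pos2(id60) recv 75: fwd; pos3(id34) recv 60: fwd; pos4(id21) recv 34: fwd; pos5(id82) recv 21: drop; pos0(id59) recv 82: fwd
Round 2: pos3(id34) recv 75: fwd; pos4(id21) recv 60: fwd; pos5(id82) recv 34: drop; pos1(id75) recv 82: fwd
Round 3: pos4(id21) recv 75: fwd; pos5(id82) recv 60: drop; pos2(id60) recv 82: fwd
Round 4: pos5(id82) recv 75: drop; pos3(id34) recv 82: fwd
Round 5: pos4(id21) recv 82: fwd
Round 6: pos5(id82) recv 82: ELECTED
Message ID 34 originates at pos 3; dropped at pos 5 in round 2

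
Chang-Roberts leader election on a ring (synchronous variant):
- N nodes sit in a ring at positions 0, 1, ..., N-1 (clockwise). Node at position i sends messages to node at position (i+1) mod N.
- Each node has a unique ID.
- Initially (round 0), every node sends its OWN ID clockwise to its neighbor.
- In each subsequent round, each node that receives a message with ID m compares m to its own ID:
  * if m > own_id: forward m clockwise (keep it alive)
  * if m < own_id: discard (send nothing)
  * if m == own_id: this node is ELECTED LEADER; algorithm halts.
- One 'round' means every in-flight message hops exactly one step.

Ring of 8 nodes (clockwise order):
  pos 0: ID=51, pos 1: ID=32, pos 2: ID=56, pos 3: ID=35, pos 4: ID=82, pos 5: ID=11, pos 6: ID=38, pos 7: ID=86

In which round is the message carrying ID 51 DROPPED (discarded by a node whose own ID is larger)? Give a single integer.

Round 1: pos1(id32) recv 51: fwd; pos2(id56) recv 32: drop; pos3(id35) recv 56: fwd; pos4(id82) recv 35: drop; pos5(id11) recv 82: fwd; pos6(id38) recv 11: drop; pos7(id86) recv 38: drop; pos0(id51) recv 86: fwd
Round 2: pos2(id56) recv 51: drop; pos4(id82) recv 56: drop; pos6(id38) recv 82: fwd; pos1(id32) recv 86: fwd
Round 3: pos7(id86) recv 82: drop; pos2(id56) recv 86: fwd
Round 4: pos3(id35) recv 86: fwd
Round 5: pos4(id82) recv 86: fwd
Round 6: pos5(id11) recv 86: fwd
Round 7: pos6(id38) recv 86: fwd
Round 8: pos7(id86) recv 86: ELECTED
Message ID 51 originates at pos 0; dropped at pos 2 in round 2

Answer: 2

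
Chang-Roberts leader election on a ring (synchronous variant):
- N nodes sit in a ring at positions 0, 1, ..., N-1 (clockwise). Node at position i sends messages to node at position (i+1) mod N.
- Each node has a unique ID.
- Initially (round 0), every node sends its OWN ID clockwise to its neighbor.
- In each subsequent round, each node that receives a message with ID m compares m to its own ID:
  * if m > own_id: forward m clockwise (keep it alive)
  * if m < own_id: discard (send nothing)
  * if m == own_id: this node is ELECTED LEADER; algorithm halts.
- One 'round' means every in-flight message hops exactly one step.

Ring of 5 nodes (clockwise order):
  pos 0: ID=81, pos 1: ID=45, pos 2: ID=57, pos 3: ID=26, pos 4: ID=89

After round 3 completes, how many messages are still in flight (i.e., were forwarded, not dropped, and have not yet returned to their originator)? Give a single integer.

Round 1: pos1(id45) recv 81: fwd; pos2(id57) recv 45: drop; pos3(id26) recv 57: fwd; pos4(id89) recv 26: drop; pos0(id81) recv 89: fwd
Round 2: pos2(id57) recv 81: fwd; pos4(id89) recv 57: drop; pos1(id45) recv 89: fwd
Round 3: pos3(id26) recv 81: fwd; pos2(id57) recv 89: fwd
After round 3: 2 messages still in flight

Answer: 2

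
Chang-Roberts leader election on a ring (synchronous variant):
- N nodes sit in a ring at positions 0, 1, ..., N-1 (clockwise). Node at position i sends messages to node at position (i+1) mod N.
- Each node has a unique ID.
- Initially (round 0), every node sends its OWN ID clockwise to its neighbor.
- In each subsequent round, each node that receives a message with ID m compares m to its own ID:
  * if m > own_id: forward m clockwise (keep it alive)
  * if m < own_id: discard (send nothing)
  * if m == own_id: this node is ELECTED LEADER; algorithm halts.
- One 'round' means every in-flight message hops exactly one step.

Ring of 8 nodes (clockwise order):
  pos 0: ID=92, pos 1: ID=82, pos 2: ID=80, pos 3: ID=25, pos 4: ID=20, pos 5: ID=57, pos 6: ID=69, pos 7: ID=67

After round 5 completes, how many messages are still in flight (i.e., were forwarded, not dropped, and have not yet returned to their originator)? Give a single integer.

Round 1: pos1(id82) recv 92: fwd; pos2(id80) recv 82: fwd; pos3(id25) recv 80: fwd; pos4(id20) recv 25: fwd; pos5(id57) recv 20: drop; pos6(id69) recv 57: drop; pos7(id67) recv 69: fwd; pos0(id92) recv 67: drop
Round 2: pos2(id80) recv 92: fwd; pos3(id25) recv 82: fwd; pos4(id20) recv 80: fwd; pos5(id57) recv 25: drop; pos0(id92) recv 69: drop
Round 3: pos3(id25) recv 92: fwd; pos4(id20) recv 82: fwd; pos5(id57) recv 80: fwd
Round 4: pos4(id20) recv 92: fwd; pos5(id57) recv 82: fwd; pos6(id69) recv 80: fwd
Round 5: pos5(id57) recv 92: fwd; pos6(id69) recv 82: fwd; pos7(id67) recv 80: fwd
After round 5: 3 messages still in flight

Answer: 3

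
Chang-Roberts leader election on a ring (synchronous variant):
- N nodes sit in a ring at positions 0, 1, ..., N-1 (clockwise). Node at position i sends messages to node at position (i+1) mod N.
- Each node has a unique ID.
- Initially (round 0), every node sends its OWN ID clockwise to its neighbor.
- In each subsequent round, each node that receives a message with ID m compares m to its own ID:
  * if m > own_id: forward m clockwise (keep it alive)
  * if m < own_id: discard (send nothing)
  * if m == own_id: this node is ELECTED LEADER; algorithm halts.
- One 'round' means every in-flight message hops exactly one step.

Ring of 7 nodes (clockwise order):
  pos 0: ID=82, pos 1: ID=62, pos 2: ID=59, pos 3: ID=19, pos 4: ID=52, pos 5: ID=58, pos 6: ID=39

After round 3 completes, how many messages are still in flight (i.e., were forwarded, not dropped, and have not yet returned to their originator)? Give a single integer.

Answer: 3

Derivation:
Round 1: pos1(id62) recv 82: fwd; pos2(id59) recv 62: fwd; pos3(id19) recv 59: fwd; pos4(id52) recv 19: drop; pos5(id58) recv 52: drop; pos6(id39) recv 58: fwd; pos0(id82) recv 39: drop
Round 2: pos2(id59) recv 82: fwd; pos3(id19) recv 62: fwd; pos4(id52) recv 59: fwd; pos0(id82) recv 58: drop
Round 3: pos3(id19) recv 82: fwd; pos4(id52) recv 62: fwd; pos5(id58) recv 59: fwd
After round 3: 3 messages still in flight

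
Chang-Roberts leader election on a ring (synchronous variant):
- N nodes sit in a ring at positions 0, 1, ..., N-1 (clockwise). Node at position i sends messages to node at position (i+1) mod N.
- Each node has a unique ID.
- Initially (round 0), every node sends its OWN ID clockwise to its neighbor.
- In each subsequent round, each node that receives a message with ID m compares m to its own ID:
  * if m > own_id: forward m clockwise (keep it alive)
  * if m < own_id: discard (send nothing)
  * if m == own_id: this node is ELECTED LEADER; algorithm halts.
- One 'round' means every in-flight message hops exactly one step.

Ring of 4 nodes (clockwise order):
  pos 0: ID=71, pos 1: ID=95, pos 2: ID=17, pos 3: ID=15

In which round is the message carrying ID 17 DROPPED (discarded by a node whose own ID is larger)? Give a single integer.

Round 1: pos1(id95) recv 71: drop; pos2(id17) recv 95: fwd; pos3(id15) recv 17: fwd; pos0(id71) recv 15: drop
Round 2: pos3(id15) recv 95: fwd; pos0(id71) recv 17: drop
Round 3: pos0(id71) recv 95: fwd
Round 4: pos1(id95) recv 95: ELECTED
Message ID 17 originates at pos 2; dropped at pos 0 in round 2

Answer: 2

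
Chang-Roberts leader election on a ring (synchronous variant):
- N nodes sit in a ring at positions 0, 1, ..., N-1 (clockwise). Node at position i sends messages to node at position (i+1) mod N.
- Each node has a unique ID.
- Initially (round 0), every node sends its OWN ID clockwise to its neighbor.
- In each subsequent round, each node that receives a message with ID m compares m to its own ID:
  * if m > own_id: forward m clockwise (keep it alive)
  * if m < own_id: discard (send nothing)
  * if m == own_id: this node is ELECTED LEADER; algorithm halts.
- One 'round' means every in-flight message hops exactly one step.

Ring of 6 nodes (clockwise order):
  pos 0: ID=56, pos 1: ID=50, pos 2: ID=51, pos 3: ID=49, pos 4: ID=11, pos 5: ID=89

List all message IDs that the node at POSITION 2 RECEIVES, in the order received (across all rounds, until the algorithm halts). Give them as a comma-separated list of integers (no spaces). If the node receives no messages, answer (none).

Round 1: pos1(id50) recv 56: fwd; pos2(id51) recv 50: drop; pos3(id49) recv 51: fwd; pos4(id11) recv 49: fwd; pos5(id89) recv 11: drop; pos0(id56) recv 89: fwd
Round 2: pos2(id51) recv 56: fwd; pos4(id11) recv 51: fwd; pos5(id89) recv 49: drop; pos1(id50) recv 89: fwd
Round 3: pos3(id49) recv 56: fwd; pos5(id89) recv 51: drop; pos2(id51) recv 89: fwd
Round 4: pos4(id11) recv 56: fwd; pos3(id49) recv 89: fwd
Round 5: pos5(id89) recv 56: drop; pos4(id11) recv 89: fwd
Round 6: pos5(id89) recv 89: ELECTED

Answer: 50,56,89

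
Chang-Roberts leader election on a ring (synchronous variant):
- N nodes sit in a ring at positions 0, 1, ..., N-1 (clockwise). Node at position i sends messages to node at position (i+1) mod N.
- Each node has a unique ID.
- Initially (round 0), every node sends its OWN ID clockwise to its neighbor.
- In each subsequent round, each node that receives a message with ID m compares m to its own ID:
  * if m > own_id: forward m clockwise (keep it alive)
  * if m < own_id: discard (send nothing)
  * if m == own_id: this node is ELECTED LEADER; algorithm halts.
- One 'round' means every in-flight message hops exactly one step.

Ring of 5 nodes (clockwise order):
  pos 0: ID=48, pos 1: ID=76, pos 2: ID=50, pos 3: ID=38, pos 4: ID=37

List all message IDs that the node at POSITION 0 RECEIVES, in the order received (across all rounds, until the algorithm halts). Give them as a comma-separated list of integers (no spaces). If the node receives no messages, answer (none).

Answer: 37,38,50,76

Derivation:
Round 1: pos1(id76) recv 48: drop; pos2(id50) recv 76: fwd; pos3(id38) recv 50: fwd; pos4(id37) recv 38: fwd; pos0(id48) recv 37: drop
Round 2: pos3(id38) recv 76: fwd; pos4(id37) recv 50: fwd; pos0(id48) recv 38: drop
Round 3: pos4(id37) recv 76: fwd; pos0(id48) recv 50: fwd
Round 4: pos0(id48) recv 76: fwd; pos1(id76) recv 50: drop
Round 5: pos1(id76) recv 76: ELECTED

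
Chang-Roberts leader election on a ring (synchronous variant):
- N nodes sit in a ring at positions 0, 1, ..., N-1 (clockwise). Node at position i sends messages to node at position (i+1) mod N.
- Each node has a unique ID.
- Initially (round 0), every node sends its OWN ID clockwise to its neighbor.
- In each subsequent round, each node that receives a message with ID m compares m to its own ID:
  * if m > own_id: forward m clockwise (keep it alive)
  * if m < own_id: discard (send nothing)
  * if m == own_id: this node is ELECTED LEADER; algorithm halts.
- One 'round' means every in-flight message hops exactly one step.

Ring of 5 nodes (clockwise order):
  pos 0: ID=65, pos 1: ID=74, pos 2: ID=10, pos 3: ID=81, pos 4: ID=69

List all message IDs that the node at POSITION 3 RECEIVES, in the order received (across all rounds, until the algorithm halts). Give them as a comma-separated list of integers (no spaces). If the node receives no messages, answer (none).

Round 1: pos1(id74) recv 65: drop; pos2(id10) recv 74: fwd; pos3(id81) recv 10: drop; pos4(id69) recv 81: fwd; pos0(id65) recv 69: fwd
Round 2: pos3(id81) recv 74: drop; pos0(id65) recv 81: fwd; pos1(id74) recv 69: drop
Round 3: pos1(id74) recv 81: fwd
Round 4: pos2(id10) recv 81: fwd
Round 5: pos3(id81) recv 81: ELECTED

Answer: 10,74,81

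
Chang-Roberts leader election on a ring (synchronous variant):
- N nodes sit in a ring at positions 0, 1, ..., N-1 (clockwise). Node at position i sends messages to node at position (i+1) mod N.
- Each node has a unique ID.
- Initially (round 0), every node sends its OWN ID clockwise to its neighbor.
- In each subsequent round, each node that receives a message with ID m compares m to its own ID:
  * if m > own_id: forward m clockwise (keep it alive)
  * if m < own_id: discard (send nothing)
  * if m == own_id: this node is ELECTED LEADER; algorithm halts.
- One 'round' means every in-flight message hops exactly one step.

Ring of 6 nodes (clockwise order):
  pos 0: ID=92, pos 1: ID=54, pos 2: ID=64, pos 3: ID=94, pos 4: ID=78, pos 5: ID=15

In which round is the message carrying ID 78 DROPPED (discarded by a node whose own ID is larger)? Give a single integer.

Round 1: pos1(id54) recv 92: fwd; pos2(id64) recv 54: drop; pos3(id94) recv 64: drop; pos4(id78) recv 94: fwd; pos5(id15) recv 78: fwd; pos0(id92) recv 15: drop
Round 2: pos2(id64) recv 92: fwd; pos5(id15) recv 94: fwd; pos0(id92) recv 78: drop
Round 3: pos3(id94) recv 92: drop; pos0(id92) recv 94: fwd
Round 4: pos1(id54) recv 94: fwd
Round 5: pos2(id64) recv 94: fwd
Round 6: pos3(id94) recv 94: ELECTED
Message ID 78 originates at pos 4; dropped at pos 0 in round 2

Answer: 2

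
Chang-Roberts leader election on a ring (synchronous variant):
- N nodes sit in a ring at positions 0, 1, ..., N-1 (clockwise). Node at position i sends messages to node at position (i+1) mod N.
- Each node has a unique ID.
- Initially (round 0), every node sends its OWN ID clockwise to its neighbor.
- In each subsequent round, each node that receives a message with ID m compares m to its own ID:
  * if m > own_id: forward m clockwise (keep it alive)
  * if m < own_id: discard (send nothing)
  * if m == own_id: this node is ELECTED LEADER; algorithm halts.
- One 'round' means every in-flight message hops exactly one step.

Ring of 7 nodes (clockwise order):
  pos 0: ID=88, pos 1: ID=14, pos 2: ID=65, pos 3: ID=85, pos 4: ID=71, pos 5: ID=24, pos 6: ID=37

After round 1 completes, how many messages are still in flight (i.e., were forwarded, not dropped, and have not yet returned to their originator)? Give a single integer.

Answer: 3

Derivation:
Round 1: pos1(id14) recv 88: fwd; pos2(id65) recv 14: drop; pos3(id85) recv 65: drop; pos4(id71) recv 85: fwd; pos5(id24) recv 71: fwd; pos6(id37) recv 24: drop; pos0(id88) recv 37: drop
After round 1: 3 messages still in flight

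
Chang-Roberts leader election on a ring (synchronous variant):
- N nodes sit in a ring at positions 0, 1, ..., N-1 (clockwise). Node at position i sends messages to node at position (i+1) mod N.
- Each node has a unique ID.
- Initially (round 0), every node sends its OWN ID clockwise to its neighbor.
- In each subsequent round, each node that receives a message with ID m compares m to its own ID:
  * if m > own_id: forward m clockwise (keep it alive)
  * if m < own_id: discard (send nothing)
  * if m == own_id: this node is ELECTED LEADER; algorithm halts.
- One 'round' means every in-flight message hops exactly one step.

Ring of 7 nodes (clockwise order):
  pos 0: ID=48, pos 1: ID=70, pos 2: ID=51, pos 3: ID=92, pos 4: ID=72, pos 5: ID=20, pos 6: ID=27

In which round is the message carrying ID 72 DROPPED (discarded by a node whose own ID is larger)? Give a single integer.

Round 1: pos1(id70) recv 48: drop; pos2(id51) recv 70: fwd; pos3(id92) recv 51: drop; pos4(id72) recv 92: fwd; pos5(id20) recv 72: fwd; pos6(id27) recv 20: drop; pos0(id48) recv 27: drop
Round 2: pos3(id92) recv 70: drop; pos5(id20) recv 92: fwd; pos6(id27) recv 72: fwd
Round 3: pos6(id27) recv 92: fwd; pos0(id48) recv 72: fwd
Round 4: pos0(id48) recv 92: fwd; pos1(id70) recv 72: fwd
Round 5: pos1(id70) recv 92: fwd; pos2(id51) recv 72: fwd
Round 6: pos2(id51) recv 92: fwd; pos3(id92) recv 72: drop
Round 7: pos3(id92) recv 92: ELECTED
Message ID 72 originates at pos 4; dropped at pos 3 in round 6

Answer: 6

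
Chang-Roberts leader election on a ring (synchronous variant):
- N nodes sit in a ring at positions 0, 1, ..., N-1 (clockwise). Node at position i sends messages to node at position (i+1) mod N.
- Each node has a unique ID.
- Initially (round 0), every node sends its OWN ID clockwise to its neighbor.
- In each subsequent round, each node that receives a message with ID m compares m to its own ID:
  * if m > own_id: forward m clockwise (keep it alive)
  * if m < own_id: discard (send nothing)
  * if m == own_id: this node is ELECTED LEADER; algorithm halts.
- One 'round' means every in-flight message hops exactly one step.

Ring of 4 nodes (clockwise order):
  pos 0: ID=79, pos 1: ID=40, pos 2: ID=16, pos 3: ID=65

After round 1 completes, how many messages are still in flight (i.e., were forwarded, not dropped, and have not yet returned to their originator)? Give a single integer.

Answer: 2

Derivation:
Round 1: pos1(id40) recv 79: fwd; pos2(id16) recv 40: fwd; pos3(id65) recv 16: drop; pos0(id79) recv 65: drop
After round 1: 2 messages still in flight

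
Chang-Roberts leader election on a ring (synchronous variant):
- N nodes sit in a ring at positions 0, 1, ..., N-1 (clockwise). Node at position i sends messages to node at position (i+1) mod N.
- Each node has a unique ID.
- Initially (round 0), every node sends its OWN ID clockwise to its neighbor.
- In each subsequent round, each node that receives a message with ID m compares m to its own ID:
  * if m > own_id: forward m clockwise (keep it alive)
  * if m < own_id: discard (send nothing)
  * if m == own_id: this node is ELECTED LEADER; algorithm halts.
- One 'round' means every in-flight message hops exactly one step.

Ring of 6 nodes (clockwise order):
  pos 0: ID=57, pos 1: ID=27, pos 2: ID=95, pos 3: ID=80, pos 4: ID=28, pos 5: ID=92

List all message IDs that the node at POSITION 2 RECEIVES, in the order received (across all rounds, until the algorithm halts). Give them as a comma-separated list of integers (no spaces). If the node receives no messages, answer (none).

Answer: 27,57,92,95

Derivation:
Round 1: pos1(id27) recv 57: fwd; pos2(id95) recv 27: drop; pos3(id80) recv 95: fwd; pos4(id28) recv 80: fwd; pos5(id92) recv 28: drop; pos0(id57) recv 92: fwd
Round 2: pos2(id95) recv 57: drop; pos4(id28) recv 95: fwd; pos5(id92) recv 80: drop; pos1(id27) recv 92: fwd
Round 3: pos5(id92) recv 95: fwd; pos2(id95) recv 92: drop
Round 4: pos0(id57) recv 95: fwd
Round 5: pos1(id27) recv 95: fwd
Round 6: pos2(id95) recv 95: ELECTED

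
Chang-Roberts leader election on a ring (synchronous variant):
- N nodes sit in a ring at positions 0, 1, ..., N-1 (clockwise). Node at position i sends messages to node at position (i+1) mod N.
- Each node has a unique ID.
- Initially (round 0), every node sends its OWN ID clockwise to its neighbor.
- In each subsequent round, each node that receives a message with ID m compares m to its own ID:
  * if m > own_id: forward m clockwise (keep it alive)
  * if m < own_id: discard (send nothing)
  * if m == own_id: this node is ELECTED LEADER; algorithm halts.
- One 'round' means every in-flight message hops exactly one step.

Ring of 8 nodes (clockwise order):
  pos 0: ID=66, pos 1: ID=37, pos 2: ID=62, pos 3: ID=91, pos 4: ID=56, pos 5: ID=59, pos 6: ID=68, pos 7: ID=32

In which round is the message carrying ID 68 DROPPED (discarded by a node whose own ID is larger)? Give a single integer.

Round 1: pos1(id37) recv 66: fwd; pos2(id62) recv 37: drop; pos3(id91) recv 62: drop; pos4(id56) recv 91: fwd; pos5(id59) recv 56: drop; pos6(id68) recv 59: drop; pos7(id32) recv 68: fwd; pos0(id66) recv 32: drop
Round 2: pos2(id62) recv 66: fwd; pos5(id59) recv 91: fwd; pos0(id66) recv 68: fwd
Round 3: pos3(id91) recv 66: drop; pos6(id68) recv 91: fwd; pos1(id37) recv 68: fwd
Round 4: pos7(id32) recv 91: fwd; pos2(id62) recv 68: fwd
Round 5: pos0(id66) recv 91: fwd; pos3(id91) recv 68: drop
Round 6: pos1(id37) recv 91: fwd
Round 7: pos2(id62) recv 91: fwd
Round 8: pos3(id91) recv 91: ELECTED
Message ID 68 originates at pos 6; dropped at pos 3 in round 5

Answer: 5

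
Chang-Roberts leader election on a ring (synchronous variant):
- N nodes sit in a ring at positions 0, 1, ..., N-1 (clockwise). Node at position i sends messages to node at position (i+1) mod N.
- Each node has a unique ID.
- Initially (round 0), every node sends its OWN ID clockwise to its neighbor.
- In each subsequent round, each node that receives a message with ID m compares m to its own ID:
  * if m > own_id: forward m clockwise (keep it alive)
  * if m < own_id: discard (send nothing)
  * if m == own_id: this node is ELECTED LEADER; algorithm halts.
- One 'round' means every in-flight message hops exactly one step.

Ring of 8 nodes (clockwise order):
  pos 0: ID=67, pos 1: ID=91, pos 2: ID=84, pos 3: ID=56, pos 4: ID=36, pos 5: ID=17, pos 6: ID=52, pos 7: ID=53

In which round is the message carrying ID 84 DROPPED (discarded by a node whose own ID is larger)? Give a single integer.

Answer: 7

Derivation:
Round 1: pos1(id91) recv 67: drop; pos2(id84) recv 91: fwd; pos3(id56) recv 84: fwd; pos4(id36) recv 56: fwd; pos5(id17) recv 36: fwd; pos6(id52) recv 17: drop; pos7(id53) recv 52: drop; pos0(id67) recv 53: drop
Round 2: pos3(id56) recv 91: fwd; pos4(id36) recv 84: fwd; pos5(id17) recv 56: fwd; pos6(id52) recv 36: drop
Round 3: pos4(id36) recv 91: fwd; pos5(id17) recv 84: fwd; pos6(id52) recv 56: fwd
Round 4: pos5(id17) recv 91: fwd; pos6(id52) recv 84: fwd; pos7(id53) recv 56: fwd
Round 5: pos6(id52) recv 91: fwd; pos7(id53) recv 84: fwd; pos0(id67) recv 56: drop
Round 6: pos7(id53) recv 91: fwd; pos0(id67) recv 84: fwd
Round 7: pos0(id67) recv 91: fwd; pos1(id91) recv 84: drop
Round 8: pos1(id91) recv 91: ELECTED
Message ID 84 originates at pos 2; dropped at pos 1 in round 7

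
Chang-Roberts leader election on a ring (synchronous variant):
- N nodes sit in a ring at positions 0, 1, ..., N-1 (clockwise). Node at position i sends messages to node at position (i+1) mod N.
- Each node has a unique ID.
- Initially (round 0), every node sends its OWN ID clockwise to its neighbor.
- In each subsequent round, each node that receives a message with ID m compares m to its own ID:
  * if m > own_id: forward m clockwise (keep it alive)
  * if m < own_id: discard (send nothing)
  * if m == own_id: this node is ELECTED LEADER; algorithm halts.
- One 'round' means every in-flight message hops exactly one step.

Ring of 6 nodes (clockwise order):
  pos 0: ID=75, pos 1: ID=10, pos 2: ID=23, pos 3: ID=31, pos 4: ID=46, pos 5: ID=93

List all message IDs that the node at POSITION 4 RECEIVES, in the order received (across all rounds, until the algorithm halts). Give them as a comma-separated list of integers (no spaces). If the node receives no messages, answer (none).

Round 1: pos1(id10) recv 75: fwd; pos2(id23) recv 10: drop; pos3(id31) recv 23: drop; pos4(id46) recv 31: drop; pos5(id93) recv 46: drop; pos0(id75) recv 93: fwd
Round 2: pos2(id23) recv 75: fwd; pos1(id10) recv 93: fwd
Round 3: pos3(id31) recv 75: fwd; pos2(id23) recv 93: fwd
Round 4: pos4(id46) recv 75: fwd; pos3(id31) recv 93: fwd
Round 5: pos5(id93) recv 75: drop; pos4(id46) recv 93: fwd
Round 6: pos5(id93) recv 93: ELECTED

Answer: 31,75,93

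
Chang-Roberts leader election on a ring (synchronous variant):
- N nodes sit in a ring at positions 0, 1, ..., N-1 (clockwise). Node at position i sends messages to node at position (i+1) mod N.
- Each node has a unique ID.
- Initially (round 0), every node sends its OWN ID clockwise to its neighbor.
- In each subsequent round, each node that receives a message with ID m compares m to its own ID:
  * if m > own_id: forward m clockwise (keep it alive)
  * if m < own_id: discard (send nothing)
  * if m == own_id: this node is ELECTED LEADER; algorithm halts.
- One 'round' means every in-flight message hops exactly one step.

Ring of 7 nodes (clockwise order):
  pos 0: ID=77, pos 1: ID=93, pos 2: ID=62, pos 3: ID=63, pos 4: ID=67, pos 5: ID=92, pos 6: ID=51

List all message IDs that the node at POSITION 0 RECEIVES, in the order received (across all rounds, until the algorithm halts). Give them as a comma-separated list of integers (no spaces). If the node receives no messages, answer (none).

Round 1: pos1(id93) recv 77: drop; pos2(id62) recv 93: fwd; pos3(id63) recv 62: drop; pos4(id67) recv 63: drop; pos5(id92) recv 67: drop; pos6(id51) recv 92: fwd; pos0(id77) recv 51: drop
Round 2: pos3(id63) recv 93: fwd; pos0(id77) recv 92: fwd
Round 3: pos4(id67) recv 93: fwd; pos1(id93) recv 92: drop
Round 4: pos5(id92) recv 93: fwd
Round 5: pos6(id51) recv 93: fwd
Round 6: pos0(id77) recv 93: fwd
Round 7: pos1(id93) recv 93: ELECTED

Answer: 51,92,93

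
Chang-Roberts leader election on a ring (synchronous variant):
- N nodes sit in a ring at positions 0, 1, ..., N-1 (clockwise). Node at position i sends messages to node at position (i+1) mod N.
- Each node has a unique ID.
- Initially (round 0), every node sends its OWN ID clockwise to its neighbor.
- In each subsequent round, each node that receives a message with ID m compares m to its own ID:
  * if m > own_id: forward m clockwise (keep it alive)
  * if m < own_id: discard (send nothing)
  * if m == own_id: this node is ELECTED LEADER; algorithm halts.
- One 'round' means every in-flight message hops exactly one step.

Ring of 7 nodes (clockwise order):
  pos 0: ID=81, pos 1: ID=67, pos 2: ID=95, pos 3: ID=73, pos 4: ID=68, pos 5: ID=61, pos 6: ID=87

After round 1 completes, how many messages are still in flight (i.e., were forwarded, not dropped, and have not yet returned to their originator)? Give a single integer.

Answer: 5

Derivation:
Round 1: pos1(id67) recv 81: fwd; pos2(id95) recv 67: drop; pos3(id73) recv 95: fwd; pos4(id68) recv 73: fwd; pos5(id61) recv 68: fwd; pos6(id87) recv 61: drop; pos0(id81) recv 87: fwd
After round 1: 5 messages still in flight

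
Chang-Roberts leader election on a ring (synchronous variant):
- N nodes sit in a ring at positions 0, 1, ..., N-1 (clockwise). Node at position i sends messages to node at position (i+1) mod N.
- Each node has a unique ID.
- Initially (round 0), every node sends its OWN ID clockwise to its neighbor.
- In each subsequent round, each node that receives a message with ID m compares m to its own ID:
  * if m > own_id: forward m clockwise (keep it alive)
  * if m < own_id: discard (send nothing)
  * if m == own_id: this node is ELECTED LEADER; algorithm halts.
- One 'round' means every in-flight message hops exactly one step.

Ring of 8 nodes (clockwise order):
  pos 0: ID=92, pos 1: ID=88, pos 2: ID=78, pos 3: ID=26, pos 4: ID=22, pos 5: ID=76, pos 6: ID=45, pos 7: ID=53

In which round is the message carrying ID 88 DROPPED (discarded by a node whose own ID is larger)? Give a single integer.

Answer: 7

Derivation:
Round 1: pos1(id88) recv 92: fwd; pos2(id78) recv 88: fwd; pos3(id26) recv 78: fwd; pos4(id22) recv 26: fwd; pos5(id76) recv 22: drop; pos6(id45) recv 76: fwd; pos7(id53) recv 45: drop; pos0(id92) recv 53: drop
Round 2: pos2(id78) recv 92: fwd; pos3(id26) recv 88: fwd; pos4(id22) recv 78: fwd; pos5(id76) recv 26: drop; pos7(id53) recv 76: fwd
Round 3: pos3(id26) recv 92: fwd; pos4(id22) recv 88: fwd; pos5(id76) recv 78: fwd; pos0(id92) recv 76: drop
Round 4: pos4(id22) recv 92: fwd; pos5(id76) recv 88: fwd; pos6(id45) recv 78: fwd
Round 5: pos5(id76) recv 92: fwd; pos6(id45) recv 88: fwd; pos7(id53) recv 78: fwd
Round 6: pos6(id45) recv 92: fwd; pos7(id53) recv 88: fwd; pos0(id92) recv 78: drop
Round 7: pos7(id53) recv 92: fwd; pos0(id92) recv 88: drop
Round 8: pos0(id92) recv 92: ELECTED
Message ID 88 originates at pos 1; dropped at pos 0 in round 7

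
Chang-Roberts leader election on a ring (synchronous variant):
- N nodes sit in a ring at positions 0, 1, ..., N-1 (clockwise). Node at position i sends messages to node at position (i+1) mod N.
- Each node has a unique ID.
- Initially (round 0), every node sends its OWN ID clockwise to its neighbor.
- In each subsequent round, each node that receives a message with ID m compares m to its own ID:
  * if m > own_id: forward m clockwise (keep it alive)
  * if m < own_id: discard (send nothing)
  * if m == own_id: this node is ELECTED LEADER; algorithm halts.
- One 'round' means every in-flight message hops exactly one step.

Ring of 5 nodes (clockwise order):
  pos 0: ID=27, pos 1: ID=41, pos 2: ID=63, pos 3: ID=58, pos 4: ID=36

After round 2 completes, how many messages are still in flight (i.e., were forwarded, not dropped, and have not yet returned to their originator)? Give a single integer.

Round 1: pos1(id41) recv 27: drop; pos2(id63) recv 41: drop; pos3(id58) recv 63: fwd; pos4(id36) recv 58: fwd; pos0(id27) recv 36: fwd
Round 2: pos4(id36) recv 63: fwd; pos0(id27) recv 58: fwd; pos1(id41) recv 36: drop
After round 2: 2 messages still in flight

Answer: 2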